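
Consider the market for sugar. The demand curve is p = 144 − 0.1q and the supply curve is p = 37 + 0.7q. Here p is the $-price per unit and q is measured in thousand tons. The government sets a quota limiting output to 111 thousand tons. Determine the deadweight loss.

$207.025 thousand

Competitive equilibrium: 144 − 0.1q = 37 + 0.7q → q* = 133.75, p* = 130.625.
At q = 111: demand price = 144 − 0.1·111 = 132.9; supply price = 37 + 0.7·111 = 114.7.
Δq = 133.75 − 111 = 22.75; wedge = 132.9 − 114.7 = 18.2.
Deadweight loss = ½ × 22.75 × 18.2 = $207.025 thousand.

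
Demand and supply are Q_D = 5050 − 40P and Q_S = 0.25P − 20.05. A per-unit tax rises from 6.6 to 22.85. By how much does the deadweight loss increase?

In inverse form: demand P = 126.25 − 0.025Q, supply P = 80.2 + 4Q.
Competitive equilibrium: 126.25 − 0.025Q = 80.2 + 4Q → Q* = 11.441, P* = 125.964.
For a per-unit tax t: ΔQ = t/4.025, so DWL = ½·t·(t/4.025) = t²/8.05.
At t = 6.6: DWL = 5.411. At t = 22.85: DWL = 64.86.
Increase = 64.86 − 5.411 = 59.45.

59.45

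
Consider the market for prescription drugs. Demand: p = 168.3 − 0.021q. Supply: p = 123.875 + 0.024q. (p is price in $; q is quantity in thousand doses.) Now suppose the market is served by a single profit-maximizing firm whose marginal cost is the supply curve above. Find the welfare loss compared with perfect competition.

$2220.05 thousand

Competitive equilibrium: 168.3 − 0.021q = 123.875 + 0.024q → q* = 987.22222, p* = 147.56833.
Marginal revenue: MR = 168.3 − 0.042q. Set MR = MC: 168.3 − 0.042q = 123.875 + 0.024q → q_m = 673.10606.
Price p_m = 168.3 − 0.021·673.10606 = 154.16477; MC(q_m) = 123.875 + 0.024·673.10606 = 140.02955.
Competitive q* = 987.22222, so Δq = 314.11616; wedge = 154.16477 − 140.02955 = 14.13522.
DWL = ½ × 314.11616 × 14.13522 = $2220.05 thousand.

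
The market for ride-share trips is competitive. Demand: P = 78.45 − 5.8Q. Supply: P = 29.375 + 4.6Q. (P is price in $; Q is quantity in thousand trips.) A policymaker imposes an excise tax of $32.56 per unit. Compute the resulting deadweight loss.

Competitive equilibrium: 78.45 − 5.8Q = 29.375 + 4.6Q → Q* = 4.7188, P* = 51.0813.
With the tax, the buyer price exceeds the seller price by 32.56: (78.45 − 5.8Q) − (29.375 + 4.6Q) = 32.56 → Q' = 1.588.
ΔQ = 4.7188 − 1.588 = 3.1308; the wedge equals the tax, 32.56.
Welfare loss = ½ × 3.1308 × 32.56 = $50.97 thousand.

$50.97 thousand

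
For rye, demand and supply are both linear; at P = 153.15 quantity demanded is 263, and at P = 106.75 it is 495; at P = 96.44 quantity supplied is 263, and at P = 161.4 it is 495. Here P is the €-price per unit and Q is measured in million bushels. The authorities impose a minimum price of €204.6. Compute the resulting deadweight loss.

Demand slope = (106.75 − 153.15)/(495 − 263) = −0.2, so P = 205.75 − 0.2Q.
Supply slope = (161.4 − 96.44)/(495 − 263) = 0.28, so P = 22.8 + 0.28Q.
Competitive equilibrium: 205.75 − 0.2Q = 22.8 + 0.28Q → Q* = 381.14583, P* = 129.52083.
At the floor P = 204.6, quantity demanded = (205.75 − 204.6)/0.2 = 5.75.
Sellers' marginal cost at Q' = 5.75: 22.8 + 0.28·5.75 = 24.41.
ΔQ = 381.14583 − 5.75 = 375.39583; wedge = 204.6 − 24.41 = 180.19.
Deadweight loss = ½ × 375.39583 × 180.19 = €33821.29 million.

€33821.29 million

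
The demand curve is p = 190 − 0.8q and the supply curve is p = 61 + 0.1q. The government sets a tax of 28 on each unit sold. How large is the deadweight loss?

435.56

Competitive equilibrium: 190 − 0.8q = 61 + 0.1q → q* = 143.3333, p* = 75.3333.
With the tax, the buyer price exceeds the seller price by 28: (190 − 0.8q) − (61 + 0.1q) = 28 → q' = 112.2222.
Δq = 143.3333 − 112.2222 = 31.1111; the wedge equals the tax, 28.
The triangle = ½ × 31.1111 × 28 = 435.56.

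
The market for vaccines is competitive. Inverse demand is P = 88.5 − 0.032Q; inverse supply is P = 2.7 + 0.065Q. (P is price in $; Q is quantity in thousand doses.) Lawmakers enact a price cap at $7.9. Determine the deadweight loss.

Competitive equilibrium: 88.5 − 0.032Q = 2.7 + 0.065Q → Q* = 884.5361, P* = 60.1948.
At the ceiling P = 7.9, quantity supplied = (7.9 − 2.7)/0.065 = 80.
Willingness to pay at Q' = 80: 88.5 − 0.032·80 = 85.94.
ΔQ = 884.5361 − 80 = 804.5361; wedge = 85.94 − 7.9 = 78.04.
DWL = ½ × 804.5361 × 78.04 = $31393 thousand.

$31393 thousand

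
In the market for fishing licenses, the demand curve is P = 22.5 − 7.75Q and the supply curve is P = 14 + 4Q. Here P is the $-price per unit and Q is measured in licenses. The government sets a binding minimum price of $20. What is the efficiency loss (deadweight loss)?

Competitive equilibrium: 22.5 − 7.75Q = 14 + 4Q → Q* = 0.7234, P* = 16.8936.
At the floor P = 20, quantity demanded = (22.5 − 20)/7.75 = 0.3226.
Sellers' marginal cost at Q' = 0.3226: 14 + 4·0.3226 = 15.2904.
ΔQ = 0.7234 − 0.3226 = 0.4008; wedge = 20 − 15.2904 = 4.7096.
DWL = ½ × 0.4008 × 4.7096 = $0.94.

$0.94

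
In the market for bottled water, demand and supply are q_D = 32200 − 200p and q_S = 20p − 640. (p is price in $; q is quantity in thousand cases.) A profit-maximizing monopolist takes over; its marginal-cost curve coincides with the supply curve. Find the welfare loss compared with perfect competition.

In inverse form: demand p = 161 − 0.005q, supply p = 32 + 0.05q.
Competitive equilibrium: 161 − 0.005q = 32 + 0.05q → q* = 2345.4545, p* = 149.2727.
Marginal revenue: MR = 161 − 0.01q. Set MR = MC: 161 − 0.01q = 32 + 0.05q → q_m = 2150.
Price p_m = 161 − 0.005·2150 = 150.25; MC(q_m) = 32 + 0.05·2150 = 139.5.
Competitive q* = 2345.4545, so Δq = 195.4545; wedge = 150.25 − 139.5 = 10.75.
Welfare loss = ½ × 195.4545 × 10.75 = $1050.57 thousand.

$1050.57 thousand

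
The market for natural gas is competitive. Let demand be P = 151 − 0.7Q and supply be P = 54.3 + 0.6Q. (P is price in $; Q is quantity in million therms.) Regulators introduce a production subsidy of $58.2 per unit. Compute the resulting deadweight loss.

Competitive equilibrium: 151 − 0.7Q = 54.3 + 0.6Q → Q* = 74.3846, P* = 98.9308.
The subsidy lowers effective supply by 58.2: P = 0.6Q − 3.9.
New quantity: 151 − 0.7Q = 0.6Q − 3.9 → Q' = 119.1538.
Overproduction ΔQ = 119.1538 − 74.3846 = 44.7692; wedge = subsidy = 58.2.
The triangle = ½ × 44.7692 × 58.2 = $1302.78 million.

$1302.78 million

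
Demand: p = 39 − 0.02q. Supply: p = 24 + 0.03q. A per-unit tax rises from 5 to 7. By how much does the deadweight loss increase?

240

Competitive equilibrium: 39 − 0.02q = 24 + 0.03q → q* = 300, p* = 33.
For a per-unit tax t: Δq = t/0.05, so DWL = ½·t·(t/0.05) = t²/0.1.
At t = 5: DWL = 250. At t = 7: DWL = 490.
Increase = 490 − 250 = 240.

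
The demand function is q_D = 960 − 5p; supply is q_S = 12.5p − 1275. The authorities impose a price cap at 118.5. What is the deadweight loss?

In inverse form: demand p = 192 − 0.2q, supply p = 102 + 0.08q.
Competitive equilibrium: 192 − 0.2q = 102 + 0.08q → q* = 321.4286, p* = 127.7143.
At the ceiling p = 118.5, quantity supplied = (118.5 − 102)/0.08 = 206.25.
Willingness to pay at q' = 206.25: 192 − 0.2·206.25 = 150.75.
Δq = 321.4286 − 206.25 = 115.1786; wedge = 150.75 − 118.5 = 32.25.
DWL = ½ × 115.1786 × 32.25 = 1857.25.

1857.25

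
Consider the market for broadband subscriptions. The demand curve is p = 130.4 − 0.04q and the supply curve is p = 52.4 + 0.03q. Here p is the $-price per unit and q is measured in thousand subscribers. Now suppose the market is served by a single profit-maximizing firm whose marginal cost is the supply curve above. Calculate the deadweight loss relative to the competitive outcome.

Competitive equilibrium: 130.4 − 0.04q = 52.4 + 0.03q → q* = 1114.28571, p* = 85.82857.
Marginal revenue: MR = 130.4 − 0.08q. Set MR = MC: 130.4 − 0.08q = 52.4 + 0.03q → q_m = 709.09091.
Price p_m = 130.4 − 0.04·709.09091 = 102.03636; MC(q_m) = 52.4 + 0.03·709.09091 = 73.67273.
Competitive q* = 1114.28571, so Δq = 405.1948; wedge = 102.03636 − 73.67273 = 28.36363.
DWL = ½ × 405.1948 × 28.36363 = $5746.40 thousand.

$5746.40 thousand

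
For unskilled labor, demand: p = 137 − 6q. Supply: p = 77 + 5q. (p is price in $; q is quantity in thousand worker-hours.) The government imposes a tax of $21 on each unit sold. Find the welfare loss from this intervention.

Competitive equilibrium: 137 − 6q = 77 + 5q → q* = 5.45455, p* = 104.27273.
With the tax, the buyer price exceeds the seller price by 21: (137 − 6q) − (77 + 5q) = 21 → q' = 3.54545.
Δq = 5.45455 − 3.54545 = 1.9091; the wedge equals the tax, 21.
Welfare loss = ½ × 1.9091 × 21 = $20.05 thousand.

$20.05 thousand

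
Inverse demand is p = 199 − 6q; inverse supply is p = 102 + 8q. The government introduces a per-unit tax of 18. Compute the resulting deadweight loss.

11.57

Competitive equilibrium: 199 − 6q = 102 + 8q → q* = 6.9286, p* = 157.4286.
With the tax, the buyer price exceeds the seller price by 18: (199 − 6q) − (102 + 8q) = 18 → q' = 5.6429.
Δq = 6.9286 − 5.6429 = 1.2857; the wedge equals the tax, 18.
DWL = ½ × 1.2857 × 18 = 11.57.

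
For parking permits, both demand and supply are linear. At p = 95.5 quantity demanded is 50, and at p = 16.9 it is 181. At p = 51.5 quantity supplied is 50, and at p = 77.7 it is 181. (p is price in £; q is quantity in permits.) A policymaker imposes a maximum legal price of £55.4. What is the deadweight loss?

£504.10

Demand slope = (16.9 − 95.5)/(181 − 50) = −0.6, so p = 125.5 − 0.6q.
Supply slope = (77.7 − 51.5)/(181 − 50) = 0.2, so p = 41.5 + 0.2q.
Competitive equilibrium: 125.5 − 0.6q = 41.5 + 0.2q → q* = 105, p* = 62.5.
At the ceiling p = 55.4, quantity supplied = (55.4 − 41.5)/0.2 = 69.5.
Willingness to pay at q' = 69.5: 125.5 − 0.6·69.5 = 83.8.
Δq = 105 − 69.5 = 35.5; wedge = 83.8 − 55.4 = 28.4.
Deadweight loss = ½ × 35.5 × 28.4 = £504.10.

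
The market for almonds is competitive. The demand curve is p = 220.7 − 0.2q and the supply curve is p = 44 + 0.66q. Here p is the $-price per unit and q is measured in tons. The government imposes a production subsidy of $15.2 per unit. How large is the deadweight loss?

Competitive equilibrium: 220.7 − 0.2q = 44 + 0.66q → q* = 205.4651, p* = 179.607.
The subsidy lowers effective supply by 15.2: p = 28.8 + 0.66q.
New quantity: 220.7 − 0.2q = 28.8 + 0.66q → q' = 223.1395.
Overproduction Δq = 223.1395 − 205.4651 = 17.6744; wedge = subsidy = 15.2.
DWL = ½ × 17.6744 × 15.2 = $134.33.

$134.33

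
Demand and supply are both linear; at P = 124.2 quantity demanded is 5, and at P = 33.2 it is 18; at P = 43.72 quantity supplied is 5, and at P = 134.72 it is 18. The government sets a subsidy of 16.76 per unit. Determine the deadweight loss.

10.03

Demand slope = (33.2 − 124.2)/(18 − 5) = −7, so P = 159.2 − 7Q.
Supply slope = (134.72 − 43.72)/(18 − 5) = 7, so P = 8.72 + 7Q.
Competitive equilibrium: 159.2 − 7Q = 8.72 + 7Q → Q* = 10.7486, P* = 83.96.
The subsidy lowers effective supply by 16.76: P = 7Q − 8.04.
New quantity: 159.2 − 7Q = 7Q − 8.04 → Q' = 11.9457.
Overproduction ΔQ = 11.9457 − 10.7486 = 1.1971; wedge = subsidy = 16.76.
Deadweight loss = ½ × 1.1971 × 16.76 = 10.03.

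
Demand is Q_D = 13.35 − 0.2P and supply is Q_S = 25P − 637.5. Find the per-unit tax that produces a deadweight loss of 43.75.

21

In inverse form: demand P = 66.75 − 5Q, supply P = 25.5 + 0.04Q.
Competitive equilibrium: 66.75 − 5Q = 25.5 + 0.04Q → Q* = 8.1845, P* = 25.8274.
A tax t gives ΔQ = t/5.04 and wedge t, so DWL = t²/10.08.
t²/10.08 = 43.75 → t² = 441 → t = 21.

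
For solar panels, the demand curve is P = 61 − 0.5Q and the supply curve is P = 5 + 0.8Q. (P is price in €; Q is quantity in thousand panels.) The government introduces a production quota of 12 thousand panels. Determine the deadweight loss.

Competitive equilibrium: 61 − 0.5Q = 5 + 0.8Q → Q* = 43.0769, P* = 39.4615.
At Q = 12: demand price = 61 − 0.5·12 = 55; supply price = 5 + 0.8·12 = 14.6.
ΔQ = 43.0769 − 12 = 31.0769; wedge = 55 − 14.6 = 40.4.
Welfare loss = ½ × 31.0769 × 40.4 = €627.75 thousand.

€627.75 thousand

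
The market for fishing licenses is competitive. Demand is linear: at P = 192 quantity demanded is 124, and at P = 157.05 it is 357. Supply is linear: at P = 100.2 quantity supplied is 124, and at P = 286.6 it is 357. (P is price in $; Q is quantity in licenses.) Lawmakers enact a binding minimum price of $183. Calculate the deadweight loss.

$637.39

Demand slope = (157.05 − 192)/(357 − 124) = −0.15, so P = 210.6 − 0.15Q.
Supply slope = (286.6 − 100.2)/(357 − 124) = 0.8, so P = 1 + 0.8Q.
Competitive equilibrium: 210.6 − 0.15Q = 1 + 0.8Q → Q* = 220.6316, P* = 177.5053.
At the floor P = 183, quantity demanded = (210.6 − 183)/0.15 = 184.
Sellers' marginal cost at Q' = 184: 1 + 0.8·184 = 148.2.
ΔQ = 220.6316 − 184 = 36.6316; wedge = 183 − 148.2 = 34.8.
Welfare loss = ½ × 36.6316 × 34.8 = $637.39.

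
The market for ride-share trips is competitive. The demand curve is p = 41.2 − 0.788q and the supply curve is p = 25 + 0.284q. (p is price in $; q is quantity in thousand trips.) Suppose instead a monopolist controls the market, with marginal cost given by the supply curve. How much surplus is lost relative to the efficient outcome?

Competitive equilibrium: 41.2 − 0.788q = 25 + 0.284q → q* = 15.1119, p* = 29.2918.
Marginal revenue: MR = 41.2 − 1.576q. Set MR = MC: 41.2 − 1.576q = 25 + 0.284q → q_m = 8.7097.
Price p_m = 41.2 − 0.788·8.7097 = 34.3368; MC(q_m) = 25 + 0.284·8.7097 = 27.4736.
Competitive q* = 15.1119, so Δq = 6.4022; wedge = 34.3368 − 27.4736 = 6.8632.
DWL = ½ × 6.4022 × 6.8632 = $21.97 thousand.

$21.97 thousand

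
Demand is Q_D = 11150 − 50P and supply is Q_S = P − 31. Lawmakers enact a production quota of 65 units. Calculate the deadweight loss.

7745.34

In inverse form: demand P = 223 − 0.02Q, supply P = 31 + Q.
Competitive equilibrium: 223 − 0.02Q = 31 + Q → Q* = 188.2353, P* = 219.2353.
At Q = 65: demand price = 223 − 0.02·65 = 221.7; supply price = 31 + 1·65 = 96.
ΔQ = 188.2353 − 65 = 123.2353; wedge = 221.7 − 96 = 125.7.
Welfare loss = ½ × 123.2353 × 125.7 = 7745.34.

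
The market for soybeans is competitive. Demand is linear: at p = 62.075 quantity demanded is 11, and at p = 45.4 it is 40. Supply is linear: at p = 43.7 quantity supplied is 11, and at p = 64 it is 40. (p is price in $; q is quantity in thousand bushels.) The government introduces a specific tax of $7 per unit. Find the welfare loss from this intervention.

$19.22 thousand

Demand slope = (45.4 − 62.075)/(40 − 11) = −0.575, so p = 68.4 − 0.575q.
Supply slope = (64 − 43.7)/(40 − 11) = 0.7, so p = 36 + 0.7q.
Competitive equilibrium: 68.4 − 0.575q = 36 + 0.7q → q* = 25.4118, p* = 53.7882.
With the tax, the buyer price exceeds the seller price by 7: (68.4 − 0.575q) − (36 + 0.7q) = 7 → q' = 19.9216.
Δq = 25.4118 − 19.9216 = 5.4902; the wedge equals the tax, 7.
Deadweight loss = ½ × 5.4902 × 7 = $19.22 thousand.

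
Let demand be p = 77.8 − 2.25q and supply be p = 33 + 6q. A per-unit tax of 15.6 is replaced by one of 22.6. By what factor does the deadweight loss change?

2.099

Competitive equilibrium: 77.8 − 2.25q = 33 + 6q → q* = 5.4303, p* = 65.5818.
For a per-unit tax t: Δq = t/8.25, so DWL = ½·t·(t/8.25) = t²/16.5.
At t = 15.6: DWL = 14.749. At t = 22.6: DWL = 30.955.
Ratio = (22.6/15.6)² = 2.099.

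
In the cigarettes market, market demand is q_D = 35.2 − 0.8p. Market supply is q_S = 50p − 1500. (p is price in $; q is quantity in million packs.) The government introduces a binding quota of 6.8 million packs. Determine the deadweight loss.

$11.33 million

In inverse form: demand p = 44 − 1.25q, supply p = 30 + 0.02q.
Competitive equilibrium: 44 − 1.25q = 30 + 0.02q → q* = 11.0236, p* = 30.2205.
At q = 6.8: demand price = 44 − 1.25·6.8 = 35.5; supply price = 30 + 0.02·6.8 = 30.136.
Δq = 11.0236 − 6.8 = 4.2236; wedge = 35.5 − 30.136 = 5.364.
The triangle = ½ × 4.2236 × 5.364 = $11.33 million.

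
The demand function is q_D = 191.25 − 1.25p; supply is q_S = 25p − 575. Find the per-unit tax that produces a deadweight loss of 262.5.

21

In inverse form: demand p = 153 − 0.8q, supply p = 23 + 0.04q.
Competitive equilibrium: 153 − 0.8q = 23 + 0.04q → q* = 154.7619, p* = 29.1905.
A tax t gives Δq = t/0.84 and wedge t, so DWL = t²/1.68.
t²/1.68 = 262.5 → t² = 441 → t = 21.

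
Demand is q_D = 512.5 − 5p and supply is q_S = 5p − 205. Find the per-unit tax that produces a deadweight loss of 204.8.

12.8

In inverse form: demand p = 102.5 − 0.2q, supply p = 41 + 0.2q.
Competitive equilibrium: 102.5 − 0.2q = 41 + 0.2q → q* = 153.75, p* = 71.75.
A tax t gives Δq = t/0.4 and wedge t, so DWL = t²/0.8.
t²/0.8 = 204.8 → t² = 163.84 → t = 12.8.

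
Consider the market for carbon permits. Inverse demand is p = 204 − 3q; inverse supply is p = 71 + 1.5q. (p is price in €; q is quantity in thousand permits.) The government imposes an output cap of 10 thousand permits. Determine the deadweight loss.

Competitive equilibrium: 204 − 3q = 71 + 1.5q → q* = 29.55556, p* = 115.33333.
At q = 10: demand price = 204 − 3·10 = 174; supply price = 71 + 1.5·10 = 86.
Δq = 29.55556 − 10 = 19.55556; wedge = 174 − 86 = 88.
Deadweight loss = ½ × 19.55556 × 88 = €860.44 thousand.

€860.44 thousand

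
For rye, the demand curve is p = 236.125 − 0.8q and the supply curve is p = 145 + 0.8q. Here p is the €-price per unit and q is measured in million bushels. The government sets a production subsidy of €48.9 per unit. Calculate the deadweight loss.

Competitive equilibrium: 236.125 − 0.8q = 145 + 0.8q → q* = 56.9531, p* = 190.5625.
The subsidy lowers effective supply by 48.9: p = 96.1 + 0.8q.
New quantity: 236.125 − 0.8q = 96.1 + 0.8q → q' = 87.5156.
Overproduction Δq = 87.5156 − 56.9531 = 30.5625; wedge = subsidy = 48.9.
Deadweight loss = ½ × 30.5625 × 48.9 = €747.25 million.

€747.25 million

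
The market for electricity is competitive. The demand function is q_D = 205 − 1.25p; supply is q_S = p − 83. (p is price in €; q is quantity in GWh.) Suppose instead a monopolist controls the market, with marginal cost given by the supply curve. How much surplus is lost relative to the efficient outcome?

€172.54

In inverse form: demand p = 164 − 0.8q, supply p = 83 + q.
Competitive equilibrium: 164 − 0.8q = 83 + q → q* = 45, p* = 128.
Marginal revenue: MR = 164 − 1.6q. Set MR = MC: 164 − 1.6q = 83 + q → q_m = 31.15385.
Price p_m = 164 − 0.8·31.15385 = 139.07692; MC(q_m) = 83 + 1·31.15385 = 114.15385.
Competitive q* = 45, so Δq = 13.84615; wedge = 139.07692 − 114.15385 = 24.92307.
The triangle = ½ × 13.84615 × 24.92307 = €172.54.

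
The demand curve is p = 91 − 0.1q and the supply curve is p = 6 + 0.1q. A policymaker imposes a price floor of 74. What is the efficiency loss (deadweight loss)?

6502.50

Competitive equilibrium: 91 − 0.1q = 6 + 0.1q → q* = 425, p* = 48.5.
At the floor p = 74, quantity demanded = (91 − 74)/0.1 = 170.
Sellers' marginal cost at q' = 170: 6 + 0.1·170 = 23.
Δq = 425 − 170 = 255; wedge = 74 − 23 = 51.
Deadweight loss = ½ × 255 × 51 = 6502.50.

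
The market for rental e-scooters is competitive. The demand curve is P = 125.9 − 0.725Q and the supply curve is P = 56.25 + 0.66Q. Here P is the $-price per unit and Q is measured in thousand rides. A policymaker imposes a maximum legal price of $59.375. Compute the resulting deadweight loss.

Competitive equilibrium: 125.9 − 0.725Q = 56.25 + 0.66Q → Q* = 50.2888, P* = 89.4406.
At the ceiling P = 59.375, quantity supplied = (59.375 − 56.25)/0.66 = 4.7348.
Willingness to pay at Q' = 4.7348: 125.9 − 0.725·4.7348 = 122.4673.
ΔQ = 50.2888 − 4.7348 = 45.554; wedge = 122.4673 − 59.375 = 63.0923.
Deadweight loss = ½ × 45.554 × 63.0923 = $1437.05 thousand.

$1437.05 thousand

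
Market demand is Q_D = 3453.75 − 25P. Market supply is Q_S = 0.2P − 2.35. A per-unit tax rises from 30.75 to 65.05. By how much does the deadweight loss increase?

In inverse form: demand P = 138.15 − 0.04Q, supply P = 11.75 + 5Q.
Competitive equilibrium: 138.15 − 0.04Q = 11.75 + 5Q → Q* = 25.0794, P* = 137.1468.
For a per-unit tax t: ΔQ = t/5.04, so DWL = ½·t·(t/5.04) = t²/10.08.
At t = 30.75: DWL = 93.806. At t = 65.05: DWL = 419.792.
Increase = 419.792 − 93.806 = 325.99.

325.99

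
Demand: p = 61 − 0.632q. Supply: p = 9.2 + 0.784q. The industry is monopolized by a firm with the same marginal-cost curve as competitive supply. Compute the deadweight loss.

90.23

Competitive equilibrium: 61 − 0.632q = 9.2 + 0.784q → q* = 36.5819, p* = 37.8802.
Marginal revenue: MR = 61 − 1.264q. Set MR = MC: 61 − 1.264q = 9.2 + 0.784q → q_m = 25.293.
Price p_m = 61 − 0.632·25.293 = 45.0148; MC(q_m) = 9.2 + 0.784·25.293 = 29.0297.
Competitive q* = 36.5819, so Δq = 11.2889; wedge = 45.0148 − 29.0297 = 15.9851.
Deadweight loss = ½ × 11.2889 × 15.9851 = 90.23.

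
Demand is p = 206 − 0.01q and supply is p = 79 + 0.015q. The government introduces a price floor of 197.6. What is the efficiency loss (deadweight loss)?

224720

Competitive equilibrium: 206 − 0.01q = 79 + 0.015q → q* = 5080, p* = 155.2.
At the floor p = 197.6, quantity demanded = (206 − 197.6)/0.01 = 840.
Sellers' marginal cost at q' = 840: 79 + 0.015·840 = 91.6.
Δq = 5080 − 840 = 4240; wedge = 197.6 − 91.6 = 106.
DWL = ½ × 4240 × 106 = 224720.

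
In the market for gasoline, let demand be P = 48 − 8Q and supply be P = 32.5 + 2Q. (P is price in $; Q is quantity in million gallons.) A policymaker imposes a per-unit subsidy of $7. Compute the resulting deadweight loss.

$2.45 million

Competitive equilibrium: 48 − 8Q = 32.5 + 2Q → Q* = 1.55, P* = 35.6.
The subsidy lowers effective supply by 7: P = 25.5 + 2Q.
New quantity: 48 − 8Q = 25.5 + 2Q → Q' = 2.25.
Overproduction ΔQ = 2.25 − 1.55 = 0.7; wedge = subsidy = 7.
Welfare loss = ½ × 0.7 × 7 = $2.45 million.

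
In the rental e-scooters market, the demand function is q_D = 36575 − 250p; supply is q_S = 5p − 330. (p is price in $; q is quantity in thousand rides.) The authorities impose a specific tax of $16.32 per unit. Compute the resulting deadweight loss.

$652.80 thousand

In inverse form: demand p = 146.3 − 0.004q, supply p = 66 + 0.2q.
Competitive equilibrium: 146.3 − 0.004q = 66 + 0.2q → q* = 393.6275, p* = 144.7255.
With the tax, the buyer price exceeds the seller price by 16.32: (146.3 − 0.004q) − (66 + 0.2q) = 16.32 → q' = 313.6275.
Δq = 393.6275 − 313.6275 = 80; the wedge equals the tax, 16.32.
Deadweight loss = ½ × 80 × 16.32 = $652.80 thousand.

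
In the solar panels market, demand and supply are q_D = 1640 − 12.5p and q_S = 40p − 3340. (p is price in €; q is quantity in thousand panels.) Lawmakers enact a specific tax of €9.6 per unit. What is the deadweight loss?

In inverse form: demand p = 131.2 − 0.08q, supply p = 83.5 + 0.025q.
Competitive equilibrium: 131.2 − 0.08q = 83.5 + 0.025q → q* = 454.2857, p* = 94.8571.
With the tax, the buyer price exceeds the seller price by 9.6: (131.2 − 0.08q) − (83.5 + 0.025q) = 9.6 → q' = 362.8571.
Δq = 454.2857 − 362.8571 = 91.4286; the wedge equals the tax, 9.6.
Welfare loss = ½ × 91.4286 × 9.6 = €438.86 thousand.

€438.86 thousand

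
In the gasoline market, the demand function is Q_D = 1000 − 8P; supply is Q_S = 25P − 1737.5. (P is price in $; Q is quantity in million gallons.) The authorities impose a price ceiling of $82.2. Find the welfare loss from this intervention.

$29.36 million

In inverse form: demand P = 125 − 0.125Q, supply P = 69.5 + 0.04Q.
Competitive equilibrium: 125 − 0.125Q = 69.5 + 0.04Q → Q* = 336.3636, P* = 82.9545.
At the ceiling P = 82.2, quantity supplied = (82.2 − 69.5)/0.04 = 317.5.
Willingness to pay at Q' = 317.5: 125 − 0.125·317.5 = 85.3125.
ΔQ = 336.3636 − 317.5 = 18.8636; wedge = 85.3125 − 82.2 = 3.1125.
Deadweight loss = ½ × 18.8636 × 3.1125 = $29.36 million.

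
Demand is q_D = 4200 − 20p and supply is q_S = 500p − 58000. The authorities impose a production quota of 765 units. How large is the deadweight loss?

28267.39

In inverse form: demand p = 210 − 0.05q, supply p = 116 + 0.002q.
Competitive equilibrium: 210 − 0.05q = 116 + 0.002q → q* = 1807.6923, p* = 119.6154.
At q = 765: demand price = 210 − 0.05·765 = 171.75; supply price = 116 + 0.002·765 = 117.53.
Δq = 1807.6923 − 765 = 1042.6923; wedge = 171.75 − 117.53 = 54.22.
Deadweight loss = ½ × 1042.6923 × 54.22 = 28267.39.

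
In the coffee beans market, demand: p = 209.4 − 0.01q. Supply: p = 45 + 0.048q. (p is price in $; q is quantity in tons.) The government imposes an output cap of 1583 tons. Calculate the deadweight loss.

Competitive equilibrium: 209.4 − 0.01q = 45 + 0.048q → q* = 2834.48276, p* = 181.05517.
At q = 1583: demand price = 209.4 − 0.01·1583 = 193.57; supply price = 45 + 0.048·1583 = 120.984.
Δq = 2834.48276 − 1583 = 1251.48276; wedge = 193.57 − 120.984 = 72.586.
The triangle = ½ × 1251.48276 × 72.586 = $45420.06.

$45420.06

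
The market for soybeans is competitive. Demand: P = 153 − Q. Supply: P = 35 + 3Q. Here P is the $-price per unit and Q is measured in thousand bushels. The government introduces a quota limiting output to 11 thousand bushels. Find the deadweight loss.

Competitive equilibrium: 153 − Q = 35 + 3Q → Q* = 29.5, P* = 123.5.
At Q = 11: demand price = 153 − 1·11 = 142; supply price = 35 + 3·11 = 68.
ΔQ = 29.5 − 11 = 18.5; wedge = 142 − 68 = 74.
Welfare loss = ½ × 18.5 × 74 = $684.50 thousand.

$684.50 thousand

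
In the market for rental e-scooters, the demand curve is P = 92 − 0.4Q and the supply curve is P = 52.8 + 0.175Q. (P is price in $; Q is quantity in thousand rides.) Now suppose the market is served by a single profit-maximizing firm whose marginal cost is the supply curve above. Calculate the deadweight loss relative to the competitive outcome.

Competitive equilibrium: 92 − 0.4Q = 52.8 + 0.175Q → Q* = 68.1739, P* = 64.7304.
Marginal revenue: MR = 92 − 0.8Q. Set MR = MC: 92 − 0.8Q = 52.8 + 0.175Q → Q_m = 40.2051.
Price P_m = 92 − 0.4·40.2051 = 75.918; MC(Q_m) = 52.8 + 0.175·40.2051 = 59.8359.
Competitive Q* = 68.1739, so ΔQ = 27.9688; wedge = 75.918 − 59.8359 = 16.0821.
The triangle = ½ × 27.9688 × 16.0821 = $224.90 thousand.

$224.90 thousand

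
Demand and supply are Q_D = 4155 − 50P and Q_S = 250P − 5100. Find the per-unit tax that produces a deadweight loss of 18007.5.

In inverse form: demand P = 83.1 − 0.02Q, supply P = 20.4 + 0.004Q.
Competitive equilibrium: 83.1 − 0.02Q = 20.4 + 0.004Q → Q* = 2612.5, P* = 30.85.
A tax t gives ΔQ = t/0.024 and wedge t, so DWL = t²/0.048.
t²/0.048 = 18007.5 → t² = 864.36 → t = 29.4.

29.4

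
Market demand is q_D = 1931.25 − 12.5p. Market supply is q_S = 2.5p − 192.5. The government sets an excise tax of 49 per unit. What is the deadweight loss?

In inverse form: demand p = 154.5 − 0.08q, supply p = 77 + 0.4q.
Competitive equilibrium: 154.5 − 0.08q = 77 + 0.4q → q* = 161.4583, p* = 141.5833.
With the tax, the buyer price exceeds the seller price by 49: (154.5 − 0.08q) − (77 + 0.4q) = 49 → q' = 59.375.
Δq = 161.4583 − 59.375 = 102.0833; the wedge equals the tax, 49.
The triangle = ½ × 102.0833 × 49 = 2501.04.

2501.04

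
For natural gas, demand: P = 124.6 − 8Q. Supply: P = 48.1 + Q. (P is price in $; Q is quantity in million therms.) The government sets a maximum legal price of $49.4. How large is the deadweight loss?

Competitive equilibrium: 124.6 − 8Q = 48.1 + Q → Q* = 8.5, P* = 56.6.
At the ceiling P = 49.4, quantity supplied = (49.4 − 48.1)/1 = 1.3.
Willingness to pay at Q' = 1.3: 124.6 − 8·1.3 = 114.2.
ΔQ = 8.5 − 1.3 = 7.2; wedge = 114.2 − 49.4 = 64.8.
The triangle = ½ × 7.2 × 64.8 = $233.28 million.

$233.28 million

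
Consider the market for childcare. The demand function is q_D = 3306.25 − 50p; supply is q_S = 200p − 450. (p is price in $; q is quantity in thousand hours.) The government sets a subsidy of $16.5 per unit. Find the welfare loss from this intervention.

$5445 thousand

In inverse form: demand p = 66.125 − 0.02q, supply p = 2.25 + 0.005q.
Competitive equilibrium: 66.125 − 0.02q = 2.25 + 0.005q → q* = 2555, p* = 15.025.
The subsidy lowers effective supply by 16.5: p = 0.005q − 14.25.
New quantity: 66.125 − 0.02q = 0.005q − 14.25 → q' = 3215.
Overproduction Δq = 3215 − 2555 = 660; wedge = subsidy = 16.5.
DWL = ½ × 660 × 16.5 = $5445 thousand.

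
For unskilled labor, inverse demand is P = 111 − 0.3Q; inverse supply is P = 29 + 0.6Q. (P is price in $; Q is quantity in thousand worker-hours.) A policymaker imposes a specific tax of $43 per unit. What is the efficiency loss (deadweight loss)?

Competitive equilibrium: 111 − 0.3Q = 29 + 0.6Q → Q* = 91.1111, P* = 83.6667.
With the tax, the buyer price exceeds the seller price by 43: (111 − 0.3Q) − (29 + 0.6Q) = 43 → Q' = 43.3333.
ΔQ = 91.1111 − 43.3333 = 47.7778; the wedge equals the tax, 43.
DWL = ½ × 47.7778 × 43 = $1027.22 thousand.

$1027.22 thousand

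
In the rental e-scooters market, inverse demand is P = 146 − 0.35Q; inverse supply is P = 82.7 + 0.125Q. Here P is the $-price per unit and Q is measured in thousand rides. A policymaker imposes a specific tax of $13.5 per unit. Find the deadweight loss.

Competitive equilibrium: 146 − 0.35Q = 82.7 + 0.125Q → Q* = 133.2632, P* = 99.3579.
With the tax, the buyer price exceeds the seller price by 13.5: (146 − 0.35Q) − (82.7 + 0.125Q) = 13.5 → Q' = 104.8421.
ΔQ = 133.2632 − 104.8421 = 28.4211; the wedge equals the tax, 13.5.
Welfare loss = ½ × 28.4211 × 13.5 = $191.84 thousand.

$191.84 thousand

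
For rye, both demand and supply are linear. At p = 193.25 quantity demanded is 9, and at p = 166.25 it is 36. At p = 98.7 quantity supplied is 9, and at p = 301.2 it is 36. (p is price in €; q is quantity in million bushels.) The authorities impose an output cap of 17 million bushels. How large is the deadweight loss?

€41.46 million

Demand slope = (166.25 − 193.25)/(36 − 9) = −1, so p = 202.25 − q.
Supply slope = (301.2 − 98.7)/(36 − 9) = 7.5, so p = 31.2 + 7.5q.
Competitive equilibrium: 202.25 − q = 31.2 + 7.5q → q* = 20.1235, p* = 182.1265.
At q = 17: demand price = 202.25 − 1·17 = 185.25; supply price = 31.2 + 7.5·17 = 158.7.
Δq = 20.1235 − 17 = 3.1235; wedge = 185.25 − 158.7 = 26.55.
DWL = ½ × 3.1235 × 26.55 = €41.46 million.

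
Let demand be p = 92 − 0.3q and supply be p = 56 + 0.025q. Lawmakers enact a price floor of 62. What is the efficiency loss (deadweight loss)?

Competitive equilibrium: 92 − 0.3q = 56 + 0.025q → q* = 110.7692, p* = 58.7692.
At the floor p = 62, quantity demanded = (92 − 62)/0.3 = 100.
Sellers' marginal cost at q' = 100: 56 + 0.025·100 = 58.5.
Δq = 110.7692 − 100 = 10.7692; wedge = 62 − 58.5 = 3.5.
DWL = ½ × 10.7692 × 3.5 = 18.85.

18.85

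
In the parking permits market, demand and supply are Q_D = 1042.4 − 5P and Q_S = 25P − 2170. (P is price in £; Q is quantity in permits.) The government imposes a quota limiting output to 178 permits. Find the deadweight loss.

In inverse form: demand P = 208.48 − 0.2Q, supply P = 86.8 + 0.04Q.
Competitive equilibrium: 208.48 − 0.2Q = 86.8 + 0.04Q → Q* = 507, P* = 107.08.
At Q = 178: demand price = 208.48 − 0.2·178 = 172.88; supply price = 86.8 + 0.04·178 = 93.92.
ΔQ = 507 − 178 = 329; wedge = 172.88 − 93.92 = 78.96.
The triangle = ½ × 329 × 78.96 = £12988.92.

£12988.92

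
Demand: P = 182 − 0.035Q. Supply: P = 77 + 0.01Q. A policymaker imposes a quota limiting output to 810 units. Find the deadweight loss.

Competitive equilibrium: 182 − 0.035Q = 77 + 0.01Q → Q* = 2333.3333, P* = 100.3333.
At Q = 810: demand price = 182 − 0.035·810 = 153.65; supply price = 77 + 0.01·810 = 85.1.
ΔQ = 2333.3333 − 810 = 1523.3333; wedge = 153.65 − 85.1 = 68.55.
Deadweight loss = ½ × 1523.3333 × 68.55 = 52212.25.

52212.25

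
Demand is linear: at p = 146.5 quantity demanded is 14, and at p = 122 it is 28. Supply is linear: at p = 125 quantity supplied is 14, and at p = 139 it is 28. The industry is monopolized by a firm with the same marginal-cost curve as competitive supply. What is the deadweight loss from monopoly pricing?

98.99

Demand slope = (122 − 146.5)/(28 − 14) = −1.75, so p = 171 − 1.75q.
Supply slope = (139 − 125)/(28 − 14) = 1, so p = 111 + q.
Competitive equilibrium: 171 − 1.75q = 111 + q → q* = 21.8182, p* = 132.8182.
Marginal revenue: MR = 171 − 3.5q. Set MR = MC: 171 − 3.5q = 111 + q → q_m = 13.3333.
Price p_m = 171 − 1.75·13.3333 = 147.6667; MC(q_m) = 111 + 1·13.3333 = 124.3333.
Competitive q* = 21.8182, so Δq = 8.4849; wedge = 147.6667 − 124.3333 = 23.3334.
Welfare loss = ½ × 8.4849 × 23.3334 = 98.99.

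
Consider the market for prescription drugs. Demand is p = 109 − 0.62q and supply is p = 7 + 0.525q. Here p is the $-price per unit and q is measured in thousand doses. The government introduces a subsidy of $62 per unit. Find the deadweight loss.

Competitive equilibrium: 109 − 0.62q = 7 + 0.525q → q* = 89.083, p* = 53.7686.
The subsidy lowers effective supply by 62: p = 0.525q − 55.
New quantity: 109 − 0.62q = 0.525q − 55 → q' = 143.2314.
Overproduction Δq = 143.2314 − 89.083 = 54.1484; wedge = subsidy = 62.
Deadweight loss = ½ × 54.1484 × 62 = $1678.60 thousand.

$1678.60 thousand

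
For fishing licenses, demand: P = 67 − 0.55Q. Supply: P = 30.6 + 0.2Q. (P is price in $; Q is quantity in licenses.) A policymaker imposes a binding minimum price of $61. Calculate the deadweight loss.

$530.84

Competitive equilibrium: 67 − 0.55Q = 30.6 + 0.2Q → Q* = 48.5333, P* = 40.3067.
At the floor P = 61, quantity demanded = (67 − 61)/0.55 = 10.9091.
Sellers' marginal cost at Q' = 10.9091: 30.6 + 0.2·10.9091 = 32.7818.
ΔQ = 48.5333 − 10.9091 = 37.6242; wedge = 61 − 32.7818 = 28.2182.
The triangle = ½ × 37.6242 × 28.2182 = $530.84.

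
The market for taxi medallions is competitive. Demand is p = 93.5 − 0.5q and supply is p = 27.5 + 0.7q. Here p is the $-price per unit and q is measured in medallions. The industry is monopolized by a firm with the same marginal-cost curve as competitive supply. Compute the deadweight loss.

$157.01

Competitive equilibrium: 93.5 − 0.5q = 27.5 + 0.7q → q* = 55, p* = 66.
Marginal revenue: MR = 93.5 − q. Set MR = MC: 93.5 − q = 27.5 + 0.7q → q_m = 38.8235.
Price p_m = 93.5 − 0.5·38.8235 = 74.0883; MC(q_m) = 27.5 + 0.7·38.8235 = 54.6765.
Competitive q* = 55, so Δq = 16.1765; wedge = 74.0883 − 54.6765 = 19.4118.
DWL = ½ × 16.1765 × 19.4118 = $157.01.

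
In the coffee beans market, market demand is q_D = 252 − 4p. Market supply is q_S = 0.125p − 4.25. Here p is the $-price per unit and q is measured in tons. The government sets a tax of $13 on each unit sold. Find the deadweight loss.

In inverse form: demand p = 63 − 0.25q, supply p = 34 + 8q.
Competitive equilibrium: 63 − 0.25q = 34 + 8q → q* = 3.5152, p* = 62.1212.
With the tax, the buyer price exceeds the seller price by 13: (63 − 0.25q) − (34 + 8q) = 13 → q' = 1.9394.
Δq = 3.5152 − 1.9394 = 1.5758; the wedge equals the tax, 13.
The triangle = ½ × 1.5758 × 13 = $10.24.

$10.24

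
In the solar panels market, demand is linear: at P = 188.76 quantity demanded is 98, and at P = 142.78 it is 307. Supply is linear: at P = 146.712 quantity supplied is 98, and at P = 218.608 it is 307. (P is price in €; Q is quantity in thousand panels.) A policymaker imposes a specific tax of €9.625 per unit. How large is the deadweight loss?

€82.13 thousand

Demand slope = (142.78 − 188.76)/(307 − 98) = −0.22, so P = 210.32 − 0.22Q.
Supply slope = (218.608 − 146.712)/(307 − 98) = 0.344, so P = 113 + 0.344Q.
Competitive equilibrium: 210.32 − 0.22Q = 113 + 0.344Q → Q* = 172.5532, P* = 172.3583.
With the tax, the buyer price exceeds the seller price by 9.625: (210.32 − 0.22Q) − (113 + 0.344Q) = 9.625 → Q' = 155.4876.
ΔQ = 172.5532 − 155.4876 = 17.0656; the wedge equals the tax, 9.625.
Welfare loss = ½ × 17.0656 × 9.625 = €82.13 thousand.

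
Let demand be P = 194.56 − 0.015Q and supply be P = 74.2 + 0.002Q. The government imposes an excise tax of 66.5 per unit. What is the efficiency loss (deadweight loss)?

130066.18

Competitive equilibrium: 194.56 − 0.015Q = 74.2 + 0.002Q → Q* = 7080, P* = 88.36.
With the tax, the buyer price exceeds the seller price by 66.5: (194.56 − 0.015Q) − (74.2 + 0.002Q) = 66.5 → Q' = 3168.2353.
ΔQ = 7080 − 3168.2353 = 3911.7647; the wedge equals the tax, 66.5.
DWL = ½ × 3911.7647 × 66.5 = 130066.18.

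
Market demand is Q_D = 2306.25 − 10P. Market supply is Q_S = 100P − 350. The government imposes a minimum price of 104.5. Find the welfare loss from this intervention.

35510.68

In inverse form: demand P = 230.625 − 0.1Q, supply P = 3.5 + 0.01Q.
Competitive equilibrium: 230.625 − 0.1Q = 3.5 + 0.01Q → Q* = 2064.7727, P* = 24.1477.
At the floor P = 104.5, quantity demanded = (230.625 − 104.5)/0.1 = 1261.25.
Sellers' marginal cost at Q' = 1261.25: 3.5 + 0.01·1261.25 = 16.1125.
ΔQ = 2064.7727 − 1261.25 = 803.5227; wedge = 104.5 − 16.1125 = 88.3875.
DWL = ½ × 803.5227 × 88.3875 = 35510.68.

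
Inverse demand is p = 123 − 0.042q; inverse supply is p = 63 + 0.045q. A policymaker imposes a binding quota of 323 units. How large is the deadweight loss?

Competitive equilibrium: 123 − 0.042q = 63 + 0.045q → q* = 689.6552, p* = 94.0345.
At q = 323: demand price = 123 − 0.042·323 = 109.434; supply price = 63 + 0.045·323 = 77.535.
Δq = 689.6552 − 323 = 366.6552; wedge = 109.434 − 77.535 = 31.899.
The triangle = ½ × 366.6552 × 31.899 = 5847.97.

5847.97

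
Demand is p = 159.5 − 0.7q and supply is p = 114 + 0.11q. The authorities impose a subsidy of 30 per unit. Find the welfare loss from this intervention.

555.56

Competitive equilibrium: 159.5 − 0.7q = 114 + 0.11q → q* = 56.1728, p* = 120.179.
The subsidy lowers effective supply by 30: p = 84 + 0.11q.
New quantity: 159.5 − 0.7q = 84 + 0.11q → q' = 93.2099.
Overproduction Δq = 93.2099 − 56.1728 = 37.0371; wedge = subsidy = 30.
Deadweight loss = ½ × 37.0371 × 30 = 555.56.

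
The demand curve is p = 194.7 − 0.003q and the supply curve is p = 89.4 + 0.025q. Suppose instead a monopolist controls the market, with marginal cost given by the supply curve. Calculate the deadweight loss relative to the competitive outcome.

Competitive equilibrium: 194.7 − 0.003q = 89.4 + 0.025q → q* = 3760.7143, p* = 183.4179.
Marginal revenue: MR = 194.7 − 0.006q. Set MR = MC: 194.7 − 0.006q = 89.4 + 0.025q → q_m = 3396.7742.
Price p_m = 194.7 − 0.003·3396.7742 = 184.5097; MC(q_m) = 89.4 + 0.025·3396.7742 = 174.3194.
Competitive q* = 3760.7143, so Δq = 363.9401; wedge = 184.5097 − 174.3194 = 10.1903.
DWL = ½ × 363.9401 × 10.1903 = 1854.33.

1854.33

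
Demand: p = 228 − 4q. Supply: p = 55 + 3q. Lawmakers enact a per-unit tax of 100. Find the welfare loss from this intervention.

714.29

Competitive equilibrium: 228 − 4q = 55 + 3q → q* = 24.7143, p* = 129.1429.
With the tax, the buyer price exceeds the seller price by 100: (228 − 4q) − (55 + 3q) = 100 → q' = 10.4286.
Δq = 24.7143 − 10.4286 = 14.2857; the wedge equals the tax, 100.
Welfare loss = ½ × 14.2857 × 100 = 714.29.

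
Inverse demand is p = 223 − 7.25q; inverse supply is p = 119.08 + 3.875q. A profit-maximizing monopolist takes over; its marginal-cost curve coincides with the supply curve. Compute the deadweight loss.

Competitive equilibrium: 223 − 7.25q = 119.08 + 3.875q → q* = 9.3411, p* = 155.2769.
Marginal revenue: MR = 223 − 14.5q. Set MR = MC: 223 − 14.5q = 119.08 + 3.875q → q_m = 5.6555.
Price p_m = 223 − 7.25·5.6555 = 181.9976; MC(q_m) = 119.08 + 3.875·5.6555 = 140.9951.
Competitive q* = 9.3411, so Δq = 3.6856; wedge = 181.9976 − 140.9951 = 41.0025.
Welfare loss = ½ × 3.6856 × 41.0025 = 75.56.

75.56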